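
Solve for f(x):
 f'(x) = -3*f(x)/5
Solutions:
 f(x) = C1*exp(-3*x/5)


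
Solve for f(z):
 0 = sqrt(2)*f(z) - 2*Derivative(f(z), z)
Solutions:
 f(z) = C1*exp(sqrt(2)*z/2)


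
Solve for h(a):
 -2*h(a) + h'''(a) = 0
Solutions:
 h(a) = C3*exp(2^(1/3)*a) + (C1*sin(2^(1/3)*sqrt(3)*a/2) + C2*cos(2^(1/3)*sqrt(3)*a/2))*exp(-2^(1/3)*a/2)


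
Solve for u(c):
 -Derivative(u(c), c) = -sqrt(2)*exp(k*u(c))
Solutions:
 u(c) = Piecewise((log(-1/(C1*k + sqrt(2)*c*k))/k, Ne(k, 0)), (nan, True))
 u(c) = Piecewise((C1 + sqrt(2)*c, Eq(k, 0)), (nan, True))


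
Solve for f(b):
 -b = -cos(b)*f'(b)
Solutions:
 f(b) = C1 + Integral(b/cos(b), b)


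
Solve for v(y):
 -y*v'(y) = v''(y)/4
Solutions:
 v(y) = C1 + C2*erf(sqrt(2)*y)


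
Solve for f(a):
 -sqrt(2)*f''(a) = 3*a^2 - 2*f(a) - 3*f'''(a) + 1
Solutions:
 f(a) = C1*exp(a*(2/(-2*sqrt(2)/27 + sqrt(-8 + (243 - 2*sqrt(2))^2)/27 + 9)^(1/3) + 6*sqrt(2) + 9*(-2*sqrt(2)/27 + sqrt(-8 + (243 - 2*sqrt(2))^2)/27 + 9)^(1/3))/54)*sin(sqrt(3)*a*(-9*(-2*sqrt(2)/27 + sqrt(-32/729 + (18 - 4*sqrt(2)/27)^2)/2 + 9)^(1/3) + 2/(-2*sqrt(2)/27 + sqrt(-32/729 + (18 - 4*sqrt(2)/27)^2)/2 + 9)^(1/3))/54) + C2*exp(a*(2/(-2*sqrt(2)/27 + sqrt(-8 + (243 - 2*sqrt(2))^2)/27 + 9)^(1/3) + 6*sqrt(2) + 9*(-2*sqrt(2)/27 + sqrt(-8 + (243 - 2*sqrt(2))^2)/27 + 9)^(1/3))/54)*cos(sqrt(3)*a*(-9*(-2*sqrt(2)/27 + sqrt(-32/729 + (18 - 4*sqrt(2)/27)^2)/2 + 9)^(1/3) + 2/(-2*sqrt(2)/27 + sqrt(-32/729 + (18 - 4*sqrt(2)/27)^2)/2 + 9)^(1/3))/54) + C3*exp(a*(-9*(-2*sqrt(2)/27 + sqrt(-8 + (243 - 2*sqrt(2))^2)/27 + 9)^(1/3) - 2/(-2*sqrt(2)/27 + sqrt(-8 + (243 - 2*sqrt(2))^2)/27 + 9)^(1/3) + 3*sqrt(2))/27) + 3*a^2/2 + 1/2 + 3*sqrt(2)/2


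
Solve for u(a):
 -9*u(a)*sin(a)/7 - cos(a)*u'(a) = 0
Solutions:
 u(a) = C1*cos(a)^(9/7)


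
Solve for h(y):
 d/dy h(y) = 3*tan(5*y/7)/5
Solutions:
 h(y) = C1 - 21*log(cos(5*y/7))/25


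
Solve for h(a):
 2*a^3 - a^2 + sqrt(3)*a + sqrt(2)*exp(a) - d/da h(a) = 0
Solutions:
 h(a) = C1 + a^4/2 - a^3/3 + sqrt(3)*a^2/2 + sqrt(2)*exp(a)


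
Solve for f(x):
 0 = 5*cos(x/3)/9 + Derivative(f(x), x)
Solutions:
 f(x) = C1 - 5*sin(x/3)/3


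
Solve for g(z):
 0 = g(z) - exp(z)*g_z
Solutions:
 g(z) = C1*exp(-exp(-z))


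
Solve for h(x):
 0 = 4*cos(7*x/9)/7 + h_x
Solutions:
 h(x) = C1 - 36*sin(7*x/9)/49


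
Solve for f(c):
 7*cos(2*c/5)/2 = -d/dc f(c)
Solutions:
 f(c) = C1 - 35*sin(2*c/5)/4


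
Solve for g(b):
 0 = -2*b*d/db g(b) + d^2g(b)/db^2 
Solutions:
 g(b) = C1 + C2*erfi(b)


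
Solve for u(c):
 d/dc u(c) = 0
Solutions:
 u(c) = C1


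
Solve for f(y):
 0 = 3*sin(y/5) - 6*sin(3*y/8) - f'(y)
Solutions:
 f(y) = C1 - 15*cos(y/5) + 16*cos(3*y/8)


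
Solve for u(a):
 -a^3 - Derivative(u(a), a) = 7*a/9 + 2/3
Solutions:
 u(a) = C1 - a^4/4 - 7*a^2/18 - 2*a/3


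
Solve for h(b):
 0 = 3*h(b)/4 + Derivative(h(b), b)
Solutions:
 h(b) = C1*exp(-3*b/4)


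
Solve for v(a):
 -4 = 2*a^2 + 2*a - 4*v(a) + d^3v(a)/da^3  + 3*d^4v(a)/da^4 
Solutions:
 v(a) = C1*exp(a*(-24 - 10*2^(2/3)/(167/27 + sqrt(41))^(1/3) + 9*2^(1/3)*(167/27 + sqrt(41))^(1/3))/54)*sin(sqrt(3)*a*(20/(334/27 + 2*sqrt(41))^(1/3) + 9*(334/27 + 2*sqrt(41))^(1/3))/54) + C2*exp(a*(-24 - 10*2^(2/3)/(167/27 + sqrt(41))^(1/3) + 9*2^(1/3)*(167/27 + sqrt(41))^(1/3))/54)*cos(sqrt(3)*a*(20/(334/27 + 2*sqrt(41))^(1/3) + 9*(334/27 + 2*sqrt(41))^(1/3))/54) + C3*exp(a) + C4*exp(a*(-9*2^(1/3)*(167/27 + sqrt(41))^(1/3) - 12 + 10*2^(2/3)/(167/27 + sqrt(41))^(1/3))/27) + a^2/2 + a/2 + 1


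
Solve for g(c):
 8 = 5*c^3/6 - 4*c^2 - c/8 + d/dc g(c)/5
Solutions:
 g(c) = C1 - 25*c^4/24 + 20*c^3/3 + 5*c^2/16 + 40*c


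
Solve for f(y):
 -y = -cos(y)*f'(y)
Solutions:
 f(y) = C1 + Integral(y/cos(y), y)


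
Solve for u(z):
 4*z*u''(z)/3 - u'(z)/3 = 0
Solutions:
 u(z) = C1 + C2*z^(5/4)


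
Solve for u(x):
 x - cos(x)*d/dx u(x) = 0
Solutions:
 u(x) = C1 + Integral(x/cos(x), x)


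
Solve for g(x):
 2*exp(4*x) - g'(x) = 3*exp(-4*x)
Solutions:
 g(x) = C1 + exp(4*x)/2 + 3*exp(-4*x)/4


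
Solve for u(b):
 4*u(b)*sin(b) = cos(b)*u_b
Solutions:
 u(b) = C1/cos(b)^4


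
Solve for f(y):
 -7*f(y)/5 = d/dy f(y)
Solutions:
 f(y) = C1*exp(-7*y/5)


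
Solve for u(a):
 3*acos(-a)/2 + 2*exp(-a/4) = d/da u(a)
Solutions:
 u(a) = C1 + 3*a*acos(-a)/2 + 3*sqrt(1 - a^2)/2 - 8*exp(-a/4)


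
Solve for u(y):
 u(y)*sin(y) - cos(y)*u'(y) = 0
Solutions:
 u(y) = C1/cos(y)


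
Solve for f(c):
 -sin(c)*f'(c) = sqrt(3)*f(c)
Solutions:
 f(c) = C1*(cos(c) + 1)^(sqrt(3)/2)/(cos(c) - 1)^(sqrt(3)/2)


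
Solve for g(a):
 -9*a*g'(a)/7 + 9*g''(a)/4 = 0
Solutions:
 g(a) = C1 + C2*erfi(sqrt(14)*a/7)


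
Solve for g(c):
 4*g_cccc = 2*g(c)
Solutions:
 g(c) = C1*exp(-2^(3/4)*c/2) + C2*exp(2^(3/4)*c/2) + C3*sin(2^(3/4)*c/2) + C4*cos(2^(3/4)*c/2)


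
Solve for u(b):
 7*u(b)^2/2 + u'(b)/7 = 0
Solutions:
 u(b) = 2/(C1 + 49*b)


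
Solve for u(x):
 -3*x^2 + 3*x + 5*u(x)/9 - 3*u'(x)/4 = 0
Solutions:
 u(x) = C1*exp(20*x/27) + 27*x^2/5 + 459*x/50 + 12393/1000


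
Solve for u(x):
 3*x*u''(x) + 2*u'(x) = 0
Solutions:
 u(x) = C1 + C2*x^(1/3)


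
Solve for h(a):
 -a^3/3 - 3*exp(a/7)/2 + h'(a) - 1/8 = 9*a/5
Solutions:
 h(a) = C1 + a^4/12 + 9*a^2/10 + a/8 + 21*exp(a/7)/2


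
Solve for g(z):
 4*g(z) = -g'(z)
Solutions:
 g(z) = C1*exp(-4*z)


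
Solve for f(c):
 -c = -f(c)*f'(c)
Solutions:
 f(c) = -sqrt(C1 + c^2)
 f(c) = sqrt(C1 + c^2)


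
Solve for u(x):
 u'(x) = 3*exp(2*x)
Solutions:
 u(x) = C1 + 3*exp(2*x)/2


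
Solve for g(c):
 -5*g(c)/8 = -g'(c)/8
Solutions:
 g(c) = C1*exp(5*c)


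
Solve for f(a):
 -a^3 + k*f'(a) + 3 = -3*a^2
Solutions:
 f(a) = C1 + a^4/(4*k) - a^3/k - 3*a/k


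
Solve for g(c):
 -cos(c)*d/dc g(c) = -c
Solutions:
 g(c) = C1 + Integral(c/cos(c), c)


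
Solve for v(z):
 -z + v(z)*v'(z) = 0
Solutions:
 v(z) = -sqrt(C1 + z^2)
 v(z) = sqrt(C1 + z^2)


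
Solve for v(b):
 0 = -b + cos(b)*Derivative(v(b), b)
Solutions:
 v(b) = C1 + Integral(b/cos(b), b)


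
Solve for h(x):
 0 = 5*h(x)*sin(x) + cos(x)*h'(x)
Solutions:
 h(x) = C1*cos(x)^5


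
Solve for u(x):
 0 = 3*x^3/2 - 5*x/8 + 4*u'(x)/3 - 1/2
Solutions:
 u(x) = C1 - 9*x^4/32 + 15*x^2/64 + 3*x/8


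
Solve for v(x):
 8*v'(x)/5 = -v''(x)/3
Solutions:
 v(x) = C1 + C2*exp(-24*x/5)


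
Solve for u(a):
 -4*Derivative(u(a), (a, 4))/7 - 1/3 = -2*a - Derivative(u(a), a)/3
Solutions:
 u(a) = C1 + C4*exp(126^(1/3)*a/6) - 3*a^2 + a + (C2*sin(14^(1/3)*3^(1/6)*a/4) + C3*cos(14^(1/3)*3^(1/6)*a/4))*exp(-126^(1/3)*a/12)


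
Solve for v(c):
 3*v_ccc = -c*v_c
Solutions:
 v(c) = C1 + Integral(C2*airyai(-3^(2/3)*c/3) + C3*airybi(-3^(2/3)*c/3), c)


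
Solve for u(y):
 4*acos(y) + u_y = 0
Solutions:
 u(y) = C1 - 4*y*acos(y) + 4*sqrt(1 - y^2)


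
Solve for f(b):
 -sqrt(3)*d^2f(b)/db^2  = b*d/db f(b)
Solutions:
 f(b) = C1 + C2*erf(sqrt(2)*3^(3/4)*b/6)


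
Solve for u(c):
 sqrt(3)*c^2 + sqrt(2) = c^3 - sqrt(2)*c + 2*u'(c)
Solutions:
 u(c) = C1 - c^4/8 + sqrt(3)*c^3/6 + sqrt(2)*c^2/4 + sqrt(2)*c/2


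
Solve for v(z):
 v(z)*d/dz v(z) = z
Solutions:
 v(z) = -sqrt(C1 + z^2)
 v(z) = sqrt(C1 + z^2)


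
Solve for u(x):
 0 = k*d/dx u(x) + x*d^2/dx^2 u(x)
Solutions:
 u(x) = C1 + x^(1 - re(k))*(C2*sin(log(x)*Abs(im(k))) + C3*cos(log(x)*im(k)))


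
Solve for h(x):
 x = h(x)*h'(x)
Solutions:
 h(x) = -sqrt(C1 + x^2)
 h(x) = sqrt(C1 + x^2)


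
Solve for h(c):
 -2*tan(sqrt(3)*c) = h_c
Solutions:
 h(c) = C1 + 2*sqrt(3)*log(cos(sqrt(3)*c))/3


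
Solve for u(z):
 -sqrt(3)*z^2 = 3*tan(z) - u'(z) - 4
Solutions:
 u(z) = C1 + sqrt(3)*z^3/3 - 4*z - 3*log(cos(z))


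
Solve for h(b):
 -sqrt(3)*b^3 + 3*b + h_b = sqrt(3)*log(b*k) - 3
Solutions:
 h(b) = C1 + sqrt(3)*b^4/4 - 3*b^2/2 + sqrt(3)*b*log(b*k) + b*(-3 - sqrt(3))


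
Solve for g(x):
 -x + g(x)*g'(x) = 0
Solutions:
 g(x) = -sqrt(C1 + x^2)
 g(x) = sqrt(C1 + x^2)


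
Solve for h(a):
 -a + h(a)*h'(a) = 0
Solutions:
 h(a) = -sqrt(C1 + a^2)
 h(a) = sqrt(C1 + a^2)


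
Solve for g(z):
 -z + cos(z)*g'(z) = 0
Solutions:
 g(z) = C1 + Integral(z/cos(z), z)


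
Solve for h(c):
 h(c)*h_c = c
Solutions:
 h(c) = -sqrt(C1 + c^2)
 h(c) = sqrt(C1 + c^2)


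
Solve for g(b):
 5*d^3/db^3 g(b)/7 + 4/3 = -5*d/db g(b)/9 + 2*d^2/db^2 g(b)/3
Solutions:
 g(b) = C1 - 12*b/5 + (C2*sin(sqrt(14)*b/5) + C3*cos(sqrt(14)*b/5))*exp(7*b/15)


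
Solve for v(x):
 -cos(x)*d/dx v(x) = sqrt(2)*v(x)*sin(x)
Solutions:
 v(x) = C1*cos(x)^(sqrt(2))


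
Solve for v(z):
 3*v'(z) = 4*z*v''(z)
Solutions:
 v(z) = C1 + C2*z^(7/4)


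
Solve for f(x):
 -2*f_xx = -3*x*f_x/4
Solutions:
 f(x) = C1 + C2*erfi(sqrt(3)*x/4)


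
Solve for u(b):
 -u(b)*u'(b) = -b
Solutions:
 u(b) = -sqrt(C1 + b^2)
 u(b) = sqrt(C1 + b^2)


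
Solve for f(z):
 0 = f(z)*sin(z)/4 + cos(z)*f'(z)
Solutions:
 f(z) = C1*cos(z)^(1/4)


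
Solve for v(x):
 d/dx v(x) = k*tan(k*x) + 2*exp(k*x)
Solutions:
 v(x) = C1 + k*Piecewise((-log(cos(k*x))/k, Ne(k, 0)), (0, True)) + 2*Piecewise((exp(k*x)/k, Ne(k, 0)), (x, True))


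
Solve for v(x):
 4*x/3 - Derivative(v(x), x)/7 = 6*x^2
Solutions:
 v(x) = C1 - 14*x^3 + 14*x^2/3


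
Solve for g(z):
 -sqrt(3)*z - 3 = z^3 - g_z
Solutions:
 g(z) = C1 + z^4/4 + sqrt(3)*z^2/2 + 3*z


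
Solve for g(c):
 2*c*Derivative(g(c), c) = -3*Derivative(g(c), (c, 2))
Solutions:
 g(c) = C1 + C2*erf(sqrt(3)*c/3)


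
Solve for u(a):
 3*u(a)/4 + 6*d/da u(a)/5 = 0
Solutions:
 u(a) = C1*exp(-5*a/8)


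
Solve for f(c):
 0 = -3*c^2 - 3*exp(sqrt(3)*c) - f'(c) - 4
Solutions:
 f(c) = C1 - c^3 - 4*c - sqrt(3)*exp(sqrt(3)*c)


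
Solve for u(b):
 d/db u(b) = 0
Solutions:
 u(b) = C1


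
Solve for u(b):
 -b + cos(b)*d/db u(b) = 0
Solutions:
 u(b) = C1 + Integral(b/cos(b), b)


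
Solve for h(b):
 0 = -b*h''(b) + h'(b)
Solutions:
 h(b) = C1 + C2*b^2


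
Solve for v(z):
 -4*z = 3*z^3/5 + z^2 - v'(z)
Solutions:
 v(z) = C1 + 3*z^4/20 + z^3/3 + 2*z^2


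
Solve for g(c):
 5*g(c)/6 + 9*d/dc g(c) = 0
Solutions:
 g(c) = C1*exp(-5*c/54)


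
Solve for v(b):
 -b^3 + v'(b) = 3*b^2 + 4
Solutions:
 v(b) = C1 + b^4/4 + b^3 + 4*b


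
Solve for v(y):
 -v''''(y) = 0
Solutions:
 v(y) = C1 + C2*y + C3*y^2 + C4*y^3


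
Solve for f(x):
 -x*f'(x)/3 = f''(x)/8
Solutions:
 f(x) = C1 + C2*erf(2*sqrt(3)*x/3)


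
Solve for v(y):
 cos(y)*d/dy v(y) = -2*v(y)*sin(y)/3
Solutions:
 v(y) = C1*cos(y)^(2/3)


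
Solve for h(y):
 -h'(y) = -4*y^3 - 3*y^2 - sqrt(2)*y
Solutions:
 h(y) = C1 + y^4 + y^3 + sqrt(2)*y^2/2


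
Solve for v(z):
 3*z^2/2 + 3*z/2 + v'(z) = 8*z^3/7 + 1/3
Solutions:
 v(z) = C1 + 2*z^4/7 - z^3/2 - 3*z^2/4 + z/3


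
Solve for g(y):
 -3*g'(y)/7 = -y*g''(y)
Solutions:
 g(y) = C1 + C2*y^(10/7)


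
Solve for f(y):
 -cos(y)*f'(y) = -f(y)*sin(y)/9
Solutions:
 f(y) = C1/cos(y)^(1/9)


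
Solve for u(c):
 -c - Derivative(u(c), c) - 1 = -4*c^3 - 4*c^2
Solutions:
 u(c) = C1 + c^4 + 4*c^3/3 - c^2/2 - c


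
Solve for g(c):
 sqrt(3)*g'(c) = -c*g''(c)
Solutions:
 g(c) = C1 + C2*c^(1 - sqrt(3))


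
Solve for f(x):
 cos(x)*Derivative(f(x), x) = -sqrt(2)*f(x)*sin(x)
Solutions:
 f(x) = C1*cos(x)^(sqrt(2))


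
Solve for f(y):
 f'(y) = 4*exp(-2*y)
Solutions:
 f(y) = C1 - 2*exp(-2*y)


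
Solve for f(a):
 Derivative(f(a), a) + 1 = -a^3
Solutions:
 f(a) = C1 - a^4/4 - a


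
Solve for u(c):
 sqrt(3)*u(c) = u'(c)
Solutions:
 u(c) = C1*exp(sqrt(3)*c)


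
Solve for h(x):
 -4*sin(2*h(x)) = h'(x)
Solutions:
 h(x) = pi - acos((-C1 - exp(16*x))/(C1 - exp(16*x)))/2
 h(x) = acos((-C1 - exp(16*x))/(C1 - exp(16*x)))/2


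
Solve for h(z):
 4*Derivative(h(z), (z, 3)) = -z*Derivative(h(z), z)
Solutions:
 h(z) = C1 + Integral(C2*airyai(-2^(1/3)*z/2) + C3*airybi(-2^(1/3)*z/2), z)


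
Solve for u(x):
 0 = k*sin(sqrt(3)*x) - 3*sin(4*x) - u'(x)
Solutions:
 u(x) = C1 - sqrt(3)*k*cos(sqrt(3)*x)/3 + 3*cos(4*x)/4


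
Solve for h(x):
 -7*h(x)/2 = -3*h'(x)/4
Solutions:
 h(x) = C1*exp(14*x/3)


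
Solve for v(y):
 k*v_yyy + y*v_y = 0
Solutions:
 v(y) = C1 + Integral(C2*airyai(y*(-1/k)^(1/3)) + C3*airybi(y*(-1/k)^(1/3)), y)


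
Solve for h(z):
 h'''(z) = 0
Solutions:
 h(z) = C1 + C2*z + C3*z^2


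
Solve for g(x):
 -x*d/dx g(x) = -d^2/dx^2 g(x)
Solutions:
 g(x) = C1 + C2*erfi(sqrt(2)*x/2)


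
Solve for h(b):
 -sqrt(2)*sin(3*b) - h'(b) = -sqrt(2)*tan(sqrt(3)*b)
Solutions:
 h(b) = C1 - sqrt(6)*log(cos(sqrt(3)*b))/3 + sqrt(2)*cos(3*b)/3


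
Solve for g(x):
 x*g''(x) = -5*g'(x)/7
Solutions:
 g(x) = C1 + C2*x^(2/7)


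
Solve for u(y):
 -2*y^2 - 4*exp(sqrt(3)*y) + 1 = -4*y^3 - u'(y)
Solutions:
 u(y) = C1 - y^4 + 2*y^3/3 - y + 4*sqrt(3)*exp(sqrt(3)*y)/3


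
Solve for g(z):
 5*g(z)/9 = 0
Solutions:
 g(z) = 0


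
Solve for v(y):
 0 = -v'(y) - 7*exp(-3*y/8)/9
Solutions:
 v(y) = C1 + 56*exp(-3*y/8)/27


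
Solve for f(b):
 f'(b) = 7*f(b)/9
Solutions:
 f(b) = C1*exp(7*b/9)


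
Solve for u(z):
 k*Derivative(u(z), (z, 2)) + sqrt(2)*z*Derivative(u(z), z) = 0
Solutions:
 u(z) = C1 + C2*sqrt(k)*erf(2^(3/4)*z*sqrt(1/k)/2)


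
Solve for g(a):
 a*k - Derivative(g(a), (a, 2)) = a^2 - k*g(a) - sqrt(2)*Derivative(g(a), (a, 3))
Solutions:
 g(a) = C1*exp(a*(sqrt(2)*(27*k + sqrt((27*k - 1)^2 - 1) - 1)^(1/3) - sqrt(6)*I*(27*k + sqrt((27*k - 1)^2 - 1) - 1)^(1/3) + 2*sqrt(2) - 8/((-sqrt(2) + sqrt(6)*I)*(27*k + sqrt((27*k - 1)^2 - 1) - 1)^(1/3)))/12) + C2*exp(a*(sqrt(2)*(27*k + sqrt((27*k - 1)^2 - 1) - 1)^(1/3) + sqrt(6)*I*(27*k + sqrt((27*k - 1)^2 - 1) - 1)^(1/3) + 2*sqrt(2) + 8/((sqrt(2) + sqrt(6)*I)*(27*k + sqrt((27*k - 1)^2 - 1) - 1)^(1/3)))/12) + C3*exp(sqrt(2)*a*(-(27*k + sqrt((27*k - 1)^2 - 1) - 1)^(1/3) + 1 - 1/(27*k + sqrt((27*k - 1)^2 - 1) - 1)^(1/3))/6) + a^2/k - a + 2/k^2


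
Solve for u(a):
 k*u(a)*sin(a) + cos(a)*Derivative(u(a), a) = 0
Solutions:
 u(a) = C1*exp(k*log(cos(a)))


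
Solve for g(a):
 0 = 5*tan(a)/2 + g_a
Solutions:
 g(a) = C1 + 5*log(cos(a))/2


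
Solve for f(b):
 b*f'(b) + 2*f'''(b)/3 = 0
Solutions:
 f(b) = C1 + Integral(C2*airyai(-2^(2/3)*3^(1/3)*b/2) + C3*airybi(-2^(2/3)*3^(1/3)*b/2), b)


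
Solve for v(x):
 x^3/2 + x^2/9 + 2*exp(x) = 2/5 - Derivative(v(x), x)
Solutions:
 v(x) = C1 - x^4/8 - x^3/27 + 2*x/5 - 2*exp(x)


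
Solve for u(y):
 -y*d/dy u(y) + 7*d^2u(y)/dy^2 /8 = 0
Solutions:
 u(y) = C1 + C2*erfi(2*sqrt(7)*y/7)


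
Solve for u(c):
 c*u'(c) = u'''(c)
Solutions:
 u(c) = C1 + Integral(C2*airyai(c) + C3*airybi(c), c)


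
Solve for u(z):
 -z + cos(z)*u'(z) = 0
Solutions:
 u(z) = C1 + Integral(z/cos(z), z)


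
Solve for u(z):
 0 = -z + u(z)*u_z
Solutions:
 u(z) = -sqrt(C1 + z^2)
 u(z) = sqrt(C1 + z^2)


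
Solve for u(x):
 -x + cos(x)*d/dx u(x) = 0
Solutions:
 u(x) = C1 + Integral(x/cos(x), x)


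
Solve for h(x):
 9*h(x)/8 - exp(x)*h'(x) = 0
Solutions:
 h(x) = C1*exp(-9*exp(-x)/8)


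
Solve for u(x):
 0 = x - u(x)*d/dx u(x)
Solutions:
 u(x) = -sqrt(C1 + x^2)
 u(x) = sqrt(C1 + x^2)


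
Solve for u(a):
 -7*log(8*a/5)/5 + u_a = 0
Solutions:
 u(a) = C1 + 7*a*log(a)/5 - 7*a*log(5)/5 - 7*a/5 + 21*a*log(2)/5


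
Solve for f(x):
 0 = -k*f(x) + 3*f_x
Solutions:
 f(x) = C1*exp(k*x/3)


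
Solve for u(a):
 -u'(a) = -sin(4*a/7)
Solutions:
 u(a) = C1 - 7*cos(4*a/7)/4


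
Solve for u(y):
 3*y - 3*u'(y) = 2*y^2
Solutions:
 u(y) = C1 - 2*y^3/9 + y^2/2


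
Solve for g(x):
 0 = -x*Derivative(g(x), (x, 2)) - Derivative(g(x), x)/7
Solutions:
 g(x) = C1 + C2*x^(6/7)


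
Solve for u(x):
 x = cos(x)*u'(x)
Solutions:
 u(x) = C1 + Integral(x/cos(x), x)


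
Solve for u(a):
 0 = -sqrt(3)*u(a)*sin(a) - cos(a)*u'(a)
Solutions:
 u(a) = C1*cos(a)^(sqrt(3))


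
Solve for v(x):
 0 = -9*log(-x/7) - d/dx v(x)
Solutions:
 v(x) = C1 - 9*x*log(-x) + 9*x*(1 + log(7))


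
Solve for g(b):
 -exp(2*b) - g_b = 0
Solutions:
 g(b) = C1 - exp(2*b)/2


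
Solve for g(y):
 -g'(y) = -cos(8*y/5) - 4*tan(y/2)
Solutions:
 g(y) = C1 - 8*log(cos(y/2)) + 5*sin(8*y/5)/8


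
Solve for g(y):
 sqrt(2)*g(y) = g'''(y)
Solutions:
 g(y) = C3*exp(2^(1/6)*y) + (C1*sin(2^(1/6)*sqrt(3)*y/2) + C2*cos(2^(1/6)*sqrt(3)*y/2))*exp(-2^(1/6)*y/2)


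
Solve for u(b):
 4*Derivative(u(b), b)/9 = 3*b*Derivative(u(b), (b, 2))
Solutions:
 u(b) = C1 + C2*b^(31/27)


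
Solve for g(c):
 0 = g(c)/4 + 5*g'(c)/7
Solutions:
 g(c) = C1*exp(-7*c/20)


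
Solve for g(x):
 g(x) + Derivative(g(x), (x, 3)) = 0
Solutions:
 g(x) = C3*exp(-x) + (C1*sin(sqrt(3)*x/2) + C2*cos(sqrt(3)*x/2))*exp(x/2)


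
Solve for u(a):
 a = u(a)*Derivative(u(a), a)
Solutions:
 u(a) = -sqrt(C1 + a^2)
 u(a) = sqrt(C1 + a^2)


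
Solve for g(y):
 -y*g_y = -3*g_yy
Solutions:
 g(y) = C1 + C2*erfi(sqrt(6)*y/6)


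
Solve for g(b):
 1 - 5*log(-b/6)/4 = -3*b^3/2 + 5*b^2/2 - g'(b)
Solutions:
 g(b) = C1 - 3*b^4/8 + 5*b^3/6 + 5*b*log(-b)/4 + b*(-9 - 5*log(6))/4


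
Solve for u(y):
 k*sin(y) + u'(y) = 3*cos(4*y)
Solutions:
 u(y) = C1 + k*cos(y) + 3*sin(4*y)/4


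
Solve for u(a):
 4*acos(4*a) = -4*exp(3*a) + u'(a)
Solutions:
 u(a) = C1 + 4*a*acos(4*a) - sqrt(1 - 16*a^2) + 4*exp(3*a)/3


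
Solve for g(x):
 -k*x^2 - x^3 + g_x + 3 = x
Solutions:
 g(x) = C1 + k*x^3/3 + x^4/4 + x^2/2 - 3*x


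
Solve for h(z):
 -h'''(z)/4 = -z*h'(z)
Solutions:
 h(z) = C1 + Integral(C2*airyai(2^(2/3)*z) + C3*airybi(2^(2/3)*z), z)


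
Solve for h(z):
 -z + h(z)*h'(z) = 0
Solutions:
 h(z) = -sqrt(C1 + z^2)
 h(z) = sqrt(C1 + z^2)


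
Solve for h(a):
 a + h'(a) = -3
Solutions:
 h(a) = C1 - a^2/2 - 3*a


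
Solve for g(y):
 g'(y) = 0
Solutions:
 g(y) = C1


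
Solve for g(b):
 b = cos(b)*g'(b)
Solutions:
 g(b) = C1 + Integral(b/cos(b), b)


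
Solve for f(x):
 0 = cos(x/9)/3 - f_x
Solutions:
 f(x) = C1 + 3*sin(x/9)


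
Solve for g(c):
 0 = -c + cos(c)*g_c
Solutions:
 g(c) = C1 + Integral(c/cos(c), c)


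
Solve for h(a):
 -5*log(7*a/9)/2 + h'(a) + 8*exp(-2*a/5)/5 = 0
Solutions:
 h(a) = C1 + 5*a*log(a)/2 + a*(-5*log(3) - 5/2 + 5*log(7)/2) + 4*exp(-2*a/5)


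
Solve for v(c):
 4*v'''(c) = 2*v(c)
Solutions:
 v(c) = C3*exp(2^(2/3)*c/2) + (C1*sin(2^(2/3)*sqrt(3)*c/4) + C2*cos(2^(2/3)*sqrt(3)*c/4))*exp(-2^(2/3)*c/4)


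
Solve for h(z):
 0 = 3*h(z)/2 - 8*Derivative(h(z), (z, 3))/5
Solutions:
 h(z) = C3*exp(15^(1/3)*2^(2/3)*z/4) + (C1*sin(2^(2/3)*3^(5/6)*5^(1/3)*z/8) + C2*cos(2^(2/3)*3^(5/6)*5^(1/3)*z/8))*exp(-15^(1/3)*2^(2/3)*z/8)


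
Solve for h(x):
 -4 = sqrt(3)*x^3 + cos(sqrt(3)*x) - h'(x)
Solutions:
 h(x) = C1 + sqrt(3)*x^4/4 + 4*x + sqrt(3)*sin(sqrt(3)*x)/3


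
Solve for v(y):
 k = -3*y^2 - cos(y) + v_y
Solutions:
 v(y) = C1 + k*y + y^3 + sin(y)


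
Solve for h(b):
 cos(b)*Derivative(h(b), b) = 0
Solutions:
 h(b) = C1


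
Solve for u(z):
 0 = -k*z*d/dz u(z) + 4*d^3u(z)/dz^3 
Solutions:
 u(z) = C1 + Integral(C2*airyai(2^(1/3)*k^(1/3)*z/2) + C3*airybi(2^(1/3)*k^(1/3)*z/2), z)


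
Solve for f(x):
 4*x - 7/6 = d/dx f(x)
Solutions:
 f(x) = C1 + 2*x^2 - 7*x/6


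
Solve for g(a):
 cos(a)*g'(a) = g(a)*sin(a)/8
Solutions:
 g(a) = C1/cos(a)^(1/8)


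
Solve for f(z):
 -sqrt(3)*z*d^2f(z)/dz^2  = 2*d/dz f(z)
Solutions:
 f(z) = C1 + C2*z^(1 - 2*sqrt(3)/3)


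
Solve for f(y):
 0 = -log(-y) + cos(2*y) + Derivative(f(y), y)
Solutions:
 f(y) = C1 + y*log(-y) - y - sin(2*y)/2


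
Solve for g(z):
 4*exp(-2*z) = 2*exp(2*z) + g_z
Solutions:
 g(z) = C1 - exp(2*z) - 2*exp(-2*z)


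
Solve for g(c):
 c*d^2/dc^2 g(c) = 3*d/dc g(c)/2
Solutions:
 g(c) = C1 + C2*c^(5/2)


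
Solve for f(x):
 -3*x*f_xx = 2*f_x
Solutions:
 f(x) = C1 + C2*x^(1/3)


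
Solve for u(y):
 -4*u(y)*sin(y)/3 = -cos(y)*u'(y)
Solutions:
 u(y) = C1/cos(y)^(4/3)


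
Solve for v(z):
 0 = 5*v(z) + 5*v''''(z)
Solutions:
 v(z) = (C1*sin(sqrt(2)*z/2) + C2*cos(sqrt(2)*z/2))*exp(-sqrt(2)*z/2) + (C3*sin(sqrt(2)*z/2) + C4*cos(sqrt(2)*z/2))*exp(sqrt(2)*z/2)


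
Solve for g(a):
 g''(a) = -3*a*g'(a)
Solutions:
 g(a) = C1 + C2*erf(sqrt(6)*a/2)


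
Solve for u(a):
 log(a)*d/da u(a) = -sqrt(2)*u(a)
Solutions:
 u(a) = C1*exp(-sqrt(2)*li(a))


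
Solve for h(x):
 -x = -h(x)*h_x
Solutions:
 h(x) = -sqrt(C1 + x^2)
 h(x) = sqrt(C1 + x^2)


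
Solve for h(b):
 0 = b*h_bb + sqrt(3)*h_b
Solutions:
 h(b) = C1 + C2*b^(1 - sqrt(3))


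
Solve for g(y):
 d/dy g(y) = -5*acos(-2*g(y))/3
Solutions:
 Integral(1/acos(-2*_y), (_y, g(y))) = C1 - 5*y/3


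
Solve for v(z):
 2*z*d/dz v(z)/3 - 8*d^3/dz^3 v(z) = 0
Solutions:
 v(z) = C1 + Integral(C2*airyai(18^(1/3)*z/6) + C3*airybi(18^(1/3)*z/6), z)


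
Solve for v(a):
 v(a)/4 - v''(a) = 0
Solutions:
 v(a) = C1*exp(-a/2) + C2*exp(a/2)


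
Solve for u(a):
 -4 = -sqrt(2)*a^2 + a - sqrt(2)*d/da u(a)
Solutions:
 u(a) = C1 - a^3/3 + sqrt(2)*a^2/4 + 2*sqrt(2)*a


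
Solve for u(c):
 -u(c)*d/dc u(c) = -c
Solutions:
 u(c) = -sqrt(C1 + c^2)
 u(c) = sqrt(C1 + c^2)


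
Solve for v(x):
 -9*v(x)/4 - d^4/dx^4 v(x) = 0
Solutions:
 v(x) = (C1*sin(sqrt(3)*x/2) + C2*cos(sqrt(3)*x/2))*exp(-sqrt(3)*x/2) + (C3*sin(sqrt(3)*x/2) + C4*cos(sqrt(3)*x/2))*exp(sqrt(3)*x/2)


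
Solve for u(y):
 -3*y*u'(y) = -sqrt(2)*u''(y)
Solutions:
 u(y) = C1 + C2*erfi(2^(1/4)*sqrt(3)*y/2)


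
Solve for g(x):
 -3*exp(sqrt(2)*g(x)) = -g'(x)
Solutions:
 g(x) = sqrt(2)*(2*log(-1/(C1 + 3*x)) - log(2))/4


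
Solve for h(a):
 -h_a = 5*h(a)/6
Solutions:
 h(a) = C1*exp(-5*a/6)


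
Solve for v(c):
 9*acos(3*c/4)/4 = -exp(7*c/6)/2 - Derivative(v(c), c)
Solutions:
 v(c) = C1 - 9*c*acos(3*c/4)/4 + 3*sqrt(16 - 9*c^2)/4 - 3*exp(7*c/6)/7


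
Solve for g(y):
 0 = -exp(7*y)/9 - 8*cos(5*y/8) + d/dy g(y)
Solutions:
 g(y) = C1 + exp(7*y)/63 + 64*sin(5*y/8)/5


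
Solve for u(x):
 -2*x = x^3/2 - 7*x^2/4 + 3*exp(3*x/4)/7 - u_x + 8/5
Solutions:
 u(x) = C1 + x^4/8 - 7*x^3/12 + x^2 + 8*x/5 + 4*exp(3*x/4)/7


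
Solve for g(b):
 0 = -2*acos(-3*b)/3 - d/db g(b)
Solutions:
 g(b) = C1 - 2*b*acos(-3*b)/3 - 2*sqrt(1 - 9*b^2)/9


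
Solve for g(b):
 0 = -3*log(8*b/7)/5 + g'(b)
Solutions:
 g(b) = C1 + 3*b*log(b)/5 - 3*b*log(7)/5 - 3*b/5 + 9*b*log(2)/5


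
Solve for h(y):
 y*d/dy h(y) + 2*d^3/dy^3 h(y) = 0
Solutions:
 h(y) = C1 + Integral(C2*airyai(-2^(2/3)*y/2) + C3*airybi(-2^(2/3)*y/2), y)


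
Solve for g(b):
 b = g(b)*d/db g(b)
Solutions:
 g(b) = -sqrt(C1 + b^2)
 g(b) = sqrt(C1 + b^2)


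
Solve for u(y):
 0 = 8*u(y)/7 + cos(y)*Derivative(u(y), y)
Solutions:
 u(y) = C1*(sin(y) - 1)^(4/7)/(sin(y) + 1)^(4/7)


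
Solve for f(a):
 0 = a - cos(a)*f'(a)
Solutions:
 f(a) = C1 + Integral(a/cos(a), a)


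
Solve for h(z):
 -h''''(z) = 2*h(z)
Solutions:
 h(z) = (C1*sin(2^(3/4)*z/2) + C2*cos(2^(3/4)*z/2))*exp(-2^(3/4)*z/2) + (C3*sin(2^(3/4)*z/2) + C4*cos(2^(3/4)*z/2))*exp(2^(3/4)*z/2)


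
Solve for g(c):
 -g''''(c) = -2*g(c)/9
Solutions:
 g(c) = C1*exp(-2^(1/4)*sqrt(3)*c/3) + C2*exp(2^(1/4)*sqrt(3)*c/3) + C3*sin(2^(1/4)*sqrt(3)*c/3) + C4*cos(2^(1/4)*sqrt(3)*c/3)


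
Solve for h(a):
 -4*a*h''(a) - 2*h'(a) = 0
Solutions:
 h(a) = C1 + C2*sqrt(a)


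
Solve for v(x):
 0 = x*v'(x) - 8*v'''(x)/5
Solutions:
 v(x) = C1 + Integral(C2*airyai(5^(1/3)*x/2) + C3*airybi(5^(1/3)*x/2), x)


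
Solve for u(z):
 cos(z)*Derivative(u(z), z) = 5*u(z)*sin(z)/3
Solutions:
 u(z) = C1/cos(z)^(5/3)


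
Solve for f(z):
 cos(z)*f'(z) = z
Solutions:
 f(z) = C1 + Integral(z/cos(z), z)


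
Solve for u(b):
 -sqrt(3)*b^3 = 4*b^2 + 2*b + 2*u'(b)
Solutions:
 u(b) = C1 - sqrt(3)*b^4/8 - 2*b^3/3 - b^2/2


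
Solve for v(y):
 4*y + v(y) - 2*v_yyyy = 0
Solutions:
 v(y) = C1*exp(-2^(3/4)*y/2) + C2*exp(2^(3/4)*y/2) + C3*sin(2^(3/4)*y/2) + C4*cos(2^(3/4)*y/2) - 4*y


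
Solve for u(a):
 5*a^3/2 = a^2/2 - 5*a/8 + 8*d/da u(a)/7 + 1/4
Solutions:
 u(a) = C1 + 35*a^4/64 - 7*a^3/48 + 35*a^2/128 - 7*a/32


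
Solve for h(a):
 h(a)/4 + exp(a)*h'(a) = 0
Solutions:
 h(a) = C1*exp(exp(-a)/4)


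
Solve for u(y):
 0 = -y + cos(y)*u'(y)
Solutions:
 u(y) = C1 + Integral(y/cos(y), y)


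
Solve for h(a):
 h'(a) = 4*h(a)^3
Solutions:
 h(a) = -sqrt(2)*sqrt(-1/(C1 + 4*a))/2
 h(a) = sqrt(2)*sqrt(-1/(C1 + 4*a))/2


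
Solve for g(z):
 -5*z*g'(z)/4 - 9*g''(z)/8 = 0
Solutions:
 g(z) = C1 + C2*erf(sqrt(5)*z/3)


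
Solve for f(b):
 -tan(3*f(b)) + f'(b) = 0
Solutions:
 f(b) = -asin(C1*exp(3*b))/3 + pi/3
 f(b) = asin(C1*exp(3*b))/3


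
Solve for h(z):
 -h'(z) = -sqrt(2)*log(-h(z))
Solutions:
 -li(-h(z)) = C1 + sqrt(2)*z


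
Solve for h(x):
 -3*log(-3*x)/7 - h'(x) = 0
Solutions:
 h(x) = C1 - 3*x*log(-x)/7 + 3*x*(1 - log(3))/7


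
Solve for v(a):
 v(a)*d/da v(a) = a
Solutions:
 v(a) = -sqrt(C1 + a^2)
 v(a) = sqrt(C1 + a^2)


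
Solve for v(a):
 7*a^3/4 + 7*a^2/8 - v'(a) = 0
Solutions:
 v(a) = C1 + 7*a^4/16 + 7*a^3/24


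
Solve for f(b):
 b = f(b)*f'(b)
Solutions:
 f(b) = -sqrt(C1 + b^2)
 f(b) = sqrt(C1 + b^2)


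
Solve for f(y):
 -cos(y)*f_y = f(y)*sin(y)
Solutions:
 f(y) = C1*cos(y)


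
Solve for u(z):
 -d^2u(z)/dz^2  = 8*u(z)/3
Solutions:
 u(z) = C1*sin(2*sqrt(6)*z/3) + C2*cos(2*sqrt(6)*z/3)


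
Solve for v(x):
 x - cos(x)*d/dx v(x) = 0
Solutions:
 v(x) = C1 + Integral(x/cos(x), x)


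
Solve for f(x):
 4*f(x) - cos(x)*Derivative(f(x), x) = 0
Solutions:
 f(x) = C1*(sin(x)^2 + 2*sin(x) + 1)/(sin(x)^2 - 2*sin(x) + 1)


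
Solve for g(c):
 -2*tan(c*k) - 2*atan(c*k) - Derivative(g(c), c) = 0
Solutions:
 g(c) = C1 - 2*Piecewise((-log(cos(c*k))/k, Ne(k, 0)), (0, True)) - 2*Piecewise((c*atan(c*k) - log(c^2*k^2 + 1)/(2*k), Ne(k, 0)), (0, True))


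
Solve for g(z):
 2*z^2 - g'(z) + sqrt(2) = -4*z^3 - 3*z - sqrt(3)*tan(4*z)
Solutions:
 g(z) = C1 + z^4 + 2*z^3/3 + 3*z^2/2 + sqrt(2)*z - sqrt(3)*log(cos(4*z))/4


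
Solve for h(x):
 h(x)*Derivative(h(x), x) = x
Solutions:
 h(x) = -sqrt(C1 + x^2)
 h(x) = sqrt(C1 + x^2)


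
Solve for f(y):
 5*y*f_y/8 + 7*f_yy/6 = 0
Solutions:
 f(y) = C1 + C2*erf(sqrt(210)*y/28)


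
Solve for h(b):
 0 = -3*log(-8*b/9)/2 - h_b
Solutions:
 h(b) = C1 - 3*b*log(-b)/2 + b*(-9*log(2)/2 + 3/2 + 3*log(3))


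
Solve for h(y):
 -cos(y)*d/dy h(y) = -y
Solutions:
 h(y) = C1 + Integral(y/cos(y), y)


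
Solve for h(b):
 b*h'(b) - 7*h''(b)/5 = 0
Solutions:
 h(b) = C1 + C2*erfi(sqrt(70)*b/14)


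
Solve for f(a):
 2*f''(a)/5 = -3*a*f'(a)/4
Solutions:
 f(a) = C1 + C2*erf(sqrt(15)*a/4)


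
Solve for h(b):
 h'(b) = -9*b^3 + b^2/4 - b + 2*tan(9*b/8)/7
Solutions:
 h(b) = C1 - 9*b^4/4 + b^3/12 - b^2/2 - 16*log(cos(9*b/8))/63


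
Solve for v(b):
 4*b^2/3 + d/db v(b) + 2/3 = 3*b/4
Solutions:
 v(b) = C1 - 4*b^3/9 + 3*b^2/8 - 2*b/3


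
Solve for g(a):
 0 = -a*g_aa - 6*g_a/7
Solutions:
 g(a) = C1 + C2*a^(1/7)


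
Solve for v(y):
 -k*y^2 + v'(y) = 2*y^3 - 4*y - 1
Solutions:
 v(y) = C1 + k*y^3/3 + y^4/2 - 2*y^2 - y


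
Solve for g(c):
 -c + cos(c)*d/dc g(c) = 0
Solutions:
 g(c) = C1 + Integral(c/cos(c), c)


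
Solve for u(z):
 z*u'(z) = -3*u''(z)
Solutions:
 u(z) = C1 + C2*erf(sqrt(6)*z/6)


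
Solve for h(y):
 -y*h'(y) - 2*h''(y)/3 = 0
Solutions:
 h(y) = C1 + C2*erf(sqrt(3)*y/2)


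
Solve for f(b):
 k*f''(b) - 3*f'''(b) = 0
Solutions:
 f(b) = C1 + C2*b + C3*exp(b*k/3)


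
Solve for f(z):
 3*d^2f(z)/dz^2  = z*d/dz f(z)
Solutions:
 f(z) = C1 + C2*erfi(sqrt(6)*z/6)


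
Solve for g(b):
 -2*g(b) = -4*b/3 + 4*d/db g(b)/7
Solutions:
 g(b) = C1*exp(-7*b/2) + 2*b/3 - 4/21


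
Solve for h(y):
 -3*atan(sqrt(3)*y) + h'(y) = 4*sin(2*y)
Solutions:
 h(y) = C1 + 3*y*atan(sqrt(3)*y) - sqrt(3)*log(3*y^2 + 1)/2 - 2*cos(2*y)


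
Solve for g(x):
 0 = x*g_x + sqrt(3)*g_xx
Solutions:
 g(x) = C1 + C2*erf(sqrt(2)*3^(3/4)*x/6)


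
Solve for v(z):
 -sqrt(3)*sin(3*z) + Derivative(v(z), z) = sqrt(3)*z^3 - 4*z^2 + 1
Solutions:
 v(z) = C1 + sqrt(3)*z^4/4 - 4*z^3/3 + z - sqrt(3)*cos(3*z)/3


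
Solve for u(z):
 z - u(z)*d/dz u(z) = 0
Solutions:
 u(z) = -sqrt(C1 + z^2)
 u(z) = sqrt(C1 + z^2)


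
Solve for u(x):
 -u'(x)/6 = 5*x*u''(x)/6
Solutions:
 u(x) = C1 + C2*x^(4/5)


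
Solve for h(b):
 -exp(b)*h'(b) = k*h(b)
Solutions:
 h(b) = C1*exp(k*exp(-b))


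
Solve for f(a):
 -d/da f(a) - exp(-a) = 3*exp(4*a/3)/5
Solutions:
 f(a) = C1 - 9*exp(4*a/3)/20 + exp(-a)


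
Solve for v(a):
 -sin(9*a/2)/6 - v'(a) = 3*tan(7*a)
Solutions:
 v(a) = C1 + 3*log(cos(7*a))/7 + cos(9*a/2)/27


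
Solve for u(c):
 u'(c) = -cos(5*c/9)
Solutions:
 u(c) = C1 - 9*sin(5*c/9)/5


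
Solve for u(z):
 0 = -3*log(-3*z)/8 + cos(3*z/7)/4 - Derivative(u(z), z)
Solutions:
 u(z) = C1 - 3*z*log(-z)/8 - 3*z*log(3)/8 + 3*z/8 + 7*sin(3*z/7)/12


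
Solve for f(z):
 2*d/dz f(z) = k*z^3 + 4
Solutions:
 f(z) = C1 + k*z^4/8 + 2*z


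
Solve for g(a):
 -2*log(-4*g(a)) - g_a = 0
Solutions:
 Integral(1/(log(-_y) + 2*log(2)), (_y, g(a)))/2 = C1 - a


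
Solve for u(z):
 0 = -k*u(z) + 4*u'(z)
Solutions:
 u(z) = C1*exp(k*z/4)


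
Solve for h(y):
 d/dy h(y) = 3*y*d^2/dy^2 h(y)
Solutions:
 h(y) = C1 + C2*y^(4/3)


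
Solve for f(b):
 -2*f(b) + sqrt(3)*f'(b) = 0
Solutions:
 f(b) = C1*exp(2*sqrt(3)*b/3)


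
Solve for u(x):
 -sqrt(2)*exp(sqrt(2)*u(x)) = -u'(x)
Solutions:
 u(x) = sqrt(2)*(2*log(-1/(C1 + sqrt(2)*x)) - log(2))/4


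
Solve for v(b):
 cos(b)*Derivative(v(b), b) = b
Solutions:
 v(b) = C1 + Integral(b/cos(b), b)


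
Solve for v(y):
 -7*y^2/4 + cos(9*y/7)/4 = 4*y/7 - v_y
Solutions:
 v(y) = C1 + 7*y^3/12 + 2*y^2/7 - 7*sin(9*y/7)/36


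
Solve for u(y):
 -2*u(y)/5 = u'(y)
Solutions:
 u(y) = C1*exp(-2*y/5)


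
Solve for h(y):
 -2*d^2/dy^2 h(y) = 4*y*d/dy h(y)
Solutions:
 h(y) = C1 + C2*erf(y)


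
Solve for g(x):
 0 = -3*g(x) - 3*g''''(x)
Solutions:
 g(x) = (C1*sin(sqrt(2)*x/2) + C2*cos(sqrt(2)*x/2))*exp(-sqrt(2)*x/2) + (C3*sin(sqrt(2)*x/2) + C4*cos(sqrt(2)*x/2))*exp(sqrt(2)*x/2)


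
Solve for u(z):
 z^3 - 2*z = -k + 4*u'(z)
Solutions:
 u(z) = C1 + k*z/4 + z^4/16 - z^2/4


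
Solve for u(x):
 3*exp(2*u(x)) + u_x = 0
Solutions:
 u(x) = log(-sqrt(-1/(C1 - 3*x))) - log(2)/2
 u(x) = log(-1/(C1 - 3*x))/2 - log(2)/2


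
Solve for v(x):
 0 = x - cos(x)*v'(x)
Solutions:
 v(x) = C1 + Integral(x/cos(x), x)


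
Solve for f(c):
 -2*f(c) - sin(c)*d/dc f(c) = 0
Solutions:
 f(c) = C1*(cos(c) + 1)/(cos(c) - 1)


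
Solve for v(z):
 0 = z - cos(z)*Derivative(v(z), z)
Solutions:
 v(z) = C1 + Integral(z/cos(z), z)


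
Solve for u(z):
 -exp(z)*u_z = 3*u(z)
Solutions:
 u(z) = C1*exp(3*exp(-z))


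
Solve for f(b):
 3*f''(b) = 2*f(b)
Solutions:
 f(b) = C1*exp(-sqrt(6)*b/3) + C2*exp(sqrt(6)*b/3)


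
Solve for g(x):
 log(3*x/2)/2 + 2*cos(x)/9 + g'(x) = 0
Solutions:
 g(x) = C1 - x*log(x)/2 - x*log(3) + x/2 + x*log(6)/2 - 2*sin(x)/9


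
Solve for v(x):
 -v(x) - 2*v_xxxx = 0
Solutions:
 v(x) = (C1*sin(2^(1/4)*x/2) + C2*cos(2^(1/4)*x/2))*exp(-2^(1/4)*x/2) + (C3*sin(2^(1/4)*x/2) + C4*cos(2^(1/4)*x/2))*exp(2^(1/4)*x/2)


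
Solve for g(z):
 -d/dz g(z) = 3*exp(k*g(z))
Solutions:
 g(z) = Piecewise((log(1/(C1*k + 3*k*z))/k, Ne(k, 0)), (nan, True))
 g(z) = Piecewise((C1 - 3*z, Eq(k, 0)), (nan, True))


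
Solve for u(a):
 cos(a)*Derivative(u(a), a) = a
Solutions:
 u(a) = C1 + Integral(a/cos(a), a)


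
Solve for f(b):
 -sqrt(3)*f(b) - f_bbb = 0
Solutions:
 f(b) = C3*exp(-3^(1/6)*b) + (C1*sin(3^(2/3)*b/2) + C2*cos(3^(2/3)*b/2))*exp(3^(1/6)*b/2)


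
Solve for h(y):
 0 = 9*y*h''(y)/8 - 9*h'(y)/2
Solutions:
 h(y) = C1 + C2*y^5


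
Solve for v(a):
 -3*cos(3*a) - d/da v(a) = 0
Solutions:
 v(a) = C1 - sin(3*a)


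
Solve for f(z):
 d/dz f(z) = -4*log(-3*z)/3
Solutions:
 f(z) = C1 - 4*z*log(-z)/3 + 4*z*(1 - log(3))/3


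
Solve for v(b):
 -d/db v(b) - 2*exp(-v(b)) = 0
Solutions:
 v(b) = log(C1 - 2*b)


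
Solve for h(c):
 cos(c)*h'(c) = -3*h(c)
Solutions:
 h(c) = C1*(sin(c) - 1)^(3/2)/(sin(c) + 1)^(3/2)


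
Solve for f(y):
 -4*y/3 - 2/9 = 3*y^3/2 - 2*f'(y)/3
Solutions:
 f(y) = C1 + 9*y^4/16 + y^2 + y/3


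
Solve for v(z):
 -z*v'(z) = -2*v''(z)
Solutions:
 v(z) = C1 + C2*erfi(z/2)


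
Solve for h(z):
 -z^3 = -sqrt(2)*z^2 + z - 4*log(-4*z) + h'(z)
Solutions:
 h(z) = C1 - z^4/4 + sqrt(2)*z^3/3 - z^2/2 + 4*z*log(-z) + 4*z*(-1 + 2*log(2))


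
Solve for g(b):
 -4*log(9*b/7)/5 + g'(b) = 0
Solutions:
 g(b) = C1 + 4*b*log(b)/5 - 4*b*log(7)/5 - 4*b/5 + 8*b*log(3)/5


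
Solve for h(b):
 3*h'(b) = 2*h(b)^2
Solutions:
 h(b) = -3/(C1 + 2*b)


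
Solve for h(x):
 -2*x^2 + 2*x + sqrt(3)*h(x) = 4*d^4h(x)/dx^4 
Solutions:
 h(x) = C1*exp(-sqrt(2)*3^(1/8)*x/2) + C2*exp(sqrt(2)*3^(1/8)*x/2) + C3*sin(sqrt(2)*3^(1/8)*x/2) + C4*cos(sqrt(2)*3^(1/8)*x/2) + 2*sqrt(3)*x^2/3 - 2*sqrt(3)*x/3


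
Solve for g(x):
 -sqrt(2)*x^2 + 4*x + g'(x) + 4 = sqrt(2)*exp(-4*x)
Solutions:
 g(x) = C1 + sqrt(2)*x^3/3 - 2*x^2 - 4*x - sqrt(2)*exp(-4*x)/4


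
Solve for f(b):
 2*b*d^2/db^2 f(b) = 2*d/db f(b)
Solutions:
 f(b) = C1 + C2*b^2


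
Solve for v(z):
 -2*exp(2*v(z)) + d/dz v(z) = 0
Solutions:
 v(z) = log(-sqrt(-1/(C1 + 2*z))) - log(2)/2
 v(z) = log(-1/(C1 + 2*z))/2 - log(2)/2


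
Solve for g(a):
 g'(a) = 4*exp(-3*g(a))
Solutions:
 g(a) = log(C1 + 12*a)/3
 g(a) = log((-3^(1/3) - 3^(5/6)*I)*(C1 + 4*a)^(1/3)/2)
 g(a) = log((-3^(1/3) + 3^(5/6)*I)*(C1 + 4*a)^(1/3)/2)


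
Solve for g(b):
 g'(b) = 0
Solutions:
 g(b) = C1


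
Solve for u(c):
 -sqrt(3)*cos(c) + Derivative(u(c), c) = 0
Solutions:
 u(c) = C1 + sqrt(3)*sin(c)


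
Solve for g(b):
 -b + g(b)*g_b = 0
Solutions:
 g(b) = -sqrt(C1 + b^2)
 g(b) = sqrt(C1 + b^2)


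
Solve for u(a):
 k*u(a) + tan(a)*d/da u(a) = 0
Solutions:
 u(a) = C1*exp(-k*log(sin(a)))


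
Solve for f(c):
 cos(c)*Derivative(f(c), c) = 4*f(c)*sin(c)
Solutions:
 f(c) = C1/cos(c)^4


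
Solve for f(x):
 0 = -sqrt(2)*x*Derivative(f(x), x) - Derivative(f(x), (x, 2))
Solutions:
 f(x) = C1 + C2*erf(2^(3/4)*x/2)


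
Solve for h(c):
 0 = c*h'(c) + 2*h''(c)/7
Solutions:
 h(c) = C1 + C2*erf(sqrt(7)*c/2)


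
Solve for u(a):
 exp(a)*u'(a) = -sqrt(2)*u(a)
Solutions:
 u(a) = C1*exp(sqrt(2)*exp(-a))


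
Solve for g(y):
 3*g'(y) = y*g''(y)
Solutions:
 g(y) = C1 + C2*y^4


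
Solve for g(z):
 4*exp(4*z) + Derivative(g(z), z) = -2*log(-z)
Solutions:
 g(z) = C1 - 2*z*log(-z) + 2*z - exp(4*z)


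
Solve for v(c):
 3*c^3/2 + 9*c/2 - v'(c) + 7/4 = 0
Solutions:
 v(c) = C1 + 3*c^4/8 + 9*c^2/4 + 7*c/4


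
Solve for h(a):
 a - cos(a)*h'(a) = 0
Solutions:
 h(a) = C1 + Integral(a/cos(a), a)


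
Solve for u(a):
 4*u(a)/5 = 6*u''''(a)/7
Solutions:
 u(a) = C1*exp(-14^(1/4)*15^(3/4)*a/15) + C2*exp(14^(1/4)*15^(3/4)*a/15) + C3*sin(14^(1/4)*15^(3/4)*a/15) + C4*cos(14^(1/4)*15^(3/4)*a/15)


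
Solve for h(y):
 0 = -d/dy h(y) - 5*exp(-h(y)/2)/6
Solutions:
 h(y) = 2*log(C1 - 5*y/12)


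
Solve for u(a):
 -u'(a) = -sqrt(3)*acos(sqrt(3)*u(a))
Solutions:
 Integral(1/acos(sqrt(3)*_y), (_y, u(a))) = C1 + sqrt(3)*a


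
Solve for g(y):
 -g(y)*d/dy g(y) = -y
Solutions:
 g(y) = -sqrt(C1 + y^2)
 g(y) = sqrt(C1 + y^2)


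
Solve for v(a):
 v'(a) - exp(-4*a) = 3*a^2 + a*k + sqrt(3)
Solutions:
 v(a) = C1 + a^3 + a^2*k/2 + sqrt(3)*a - exp(-4*a)/4


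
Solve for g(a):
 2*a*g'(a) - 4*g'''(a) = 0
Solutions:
 g(a) = C1 + Integral(C2*airyai(2^(2/3)*a/2) + C3*airybi(2^(2/3)*a/2), a)


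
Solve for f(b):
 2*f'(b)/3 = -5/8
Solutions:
 f(b) = C1 - 15*b/16


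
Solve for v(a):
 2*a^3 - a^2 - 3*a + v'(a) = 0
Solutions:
 v(a) = C1 - a^4/2 + a^3/3 + 3*a^2/2


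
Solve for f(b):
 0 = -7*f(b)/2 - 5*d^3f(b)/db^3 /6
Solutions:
 f(b) = C3*exp(-21^(1/3)*5^(2/3)*b/5) + (C1*sin(3^(5/6)*5^(2/3)*7^(1/3)*b/10) + C2*cos(3^(5/6)*5^(2/3)*7^(1/3)*b/10))*exp(21^(1/3)*5^(2/3)*b/10)


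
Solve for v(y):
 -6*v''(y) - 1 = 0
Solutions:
 v(y) = C1 + C2*y - y^2/12


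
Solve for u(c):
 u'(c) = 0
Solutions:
 u(c) = C1


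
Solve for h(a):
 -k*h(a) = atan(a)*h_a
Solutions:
 h(a) = C1*exp(-k*Integral(1/atan(a), a))


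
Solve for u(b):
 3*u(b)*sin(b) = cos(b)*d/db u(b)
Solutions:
 u(b) = C1/cos(b)^3


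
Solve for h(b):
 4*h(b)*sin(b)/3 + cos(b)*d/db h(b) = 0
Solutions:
 h(b) = C1*cos(b)^(4/3)


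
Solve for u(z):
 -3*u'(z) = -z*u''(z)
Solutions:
 u(z) = C1 + C2*z^4


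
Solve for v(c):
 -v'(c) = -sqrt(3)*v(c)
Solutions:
 v(c) = C1*exp(sqrt(3)*c)


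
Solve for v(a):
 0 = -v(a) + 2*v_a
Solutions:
 v(a) = C1*exp(a/2)


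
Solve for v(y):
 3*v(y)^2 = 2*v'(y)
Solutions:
 v(y) = -2/(C1 + 3*y)


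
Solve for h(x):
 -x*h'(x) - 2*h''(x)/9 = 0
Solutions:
 h(x) = C1 + C2*erf(3*x/2)


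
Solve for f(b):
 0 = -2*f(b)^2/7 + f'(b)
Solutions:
 f(b) = -7/(C1 + 2*b)


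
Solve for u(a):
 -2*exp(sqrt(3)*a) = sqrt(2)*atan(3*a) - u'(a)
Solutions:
 u(a) = C1 + sqrt(2)*(a*atan(3*a) - log(9*a^2 + 1)/6) + 2*sqrt(3)*exp(sqrt(3)*a)/3


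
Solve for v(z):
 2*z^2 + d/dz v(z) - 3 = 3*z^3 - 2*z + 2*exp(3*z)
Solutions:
 v(z) = C1 + 3*z^4/4 - 2*z^3/3 - z^2 + 3*z + 2*exp(3*z)/3


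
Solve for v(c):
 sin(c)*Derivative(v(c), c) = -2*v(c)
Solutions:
 v(c) = C1*(cos(c) + 1)/(cos(c) - 1)


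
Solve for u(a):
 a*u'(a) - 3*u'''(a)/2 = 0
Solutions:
 u(a) = C1 + Integral(C2*airyai(2^(1/3)*3^(2/3)*a/3) + C3*airybi(2^(1/3)*3^(2/3)*a/3), a)


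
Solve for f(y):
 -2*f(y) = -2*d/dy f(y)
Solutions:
 f(y) = C1*exp(y)


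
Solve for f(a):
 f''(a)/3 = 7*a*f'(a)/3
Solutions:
 f(a) = C1 + C2*erfi(sqrt(14)*a/2)


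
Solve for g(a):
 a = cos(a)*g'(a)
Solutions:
 g(a) = C1 + Integral(a/cos(a), a)


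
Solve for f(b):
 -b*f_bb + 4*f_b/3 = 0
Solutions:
 f(b) = C1 + C2*b^(7/3)


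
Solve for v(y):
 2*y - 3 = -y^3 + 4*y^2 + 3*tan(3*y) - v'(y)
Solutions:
 v(y) = C1 - y^4/4 + 4*y^3/3 - y^2 + 3*y - log(cos(3*y))


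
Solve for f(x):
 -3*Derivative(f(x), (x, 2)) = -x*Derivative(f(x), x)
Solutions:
 f(x) = C1 + C2*erfi(sqrt(6)*x/6)


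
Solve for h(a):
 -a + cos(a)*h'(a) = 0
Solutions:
 h(a) = C1 + Integral(a/cos(a), a)


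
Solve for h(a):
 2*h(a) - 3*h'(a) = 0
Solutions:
 h(a) = C1*exp(2*a/3)


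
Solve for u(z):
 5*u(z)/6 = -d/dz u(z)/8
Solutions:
 u(z) = C1*exp(-20*z/3)


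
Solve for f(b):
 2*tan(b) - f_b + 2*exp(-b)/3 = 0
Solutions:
 f(b) = C1 + log(tan(b)^2 + 1) - 2*exp(-b)/3


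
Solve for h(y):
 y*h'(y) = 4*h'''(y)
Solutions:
 h(y) = C1 + Integral(C2*airyai(2^(1/3)*y/2) + C3*airybi(2^(1/3)*y/2), y)


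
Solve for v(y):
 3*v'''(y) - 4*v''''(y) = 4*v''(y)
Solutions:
 v(y) = C1 + C2*y + (C3*sin(sqrt(55)*y/8) + C4*cos(sqrt(55)*y/8))*exp(3*y/8)


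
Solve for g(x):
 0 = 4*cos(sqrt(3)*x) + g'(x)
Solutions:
 g(x) = C1 - 4*sqrt(3)*sin(sqrt(3)*x)/3


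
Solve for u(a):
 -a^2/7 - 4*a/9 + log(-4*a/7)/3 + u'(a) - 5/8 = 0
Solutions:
 u(a) = C1 + a^3/21 + 2*a^2/9 - a*log(-a)/3 + a*(-16*log(2) + 8*log(7) + 23)/24
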